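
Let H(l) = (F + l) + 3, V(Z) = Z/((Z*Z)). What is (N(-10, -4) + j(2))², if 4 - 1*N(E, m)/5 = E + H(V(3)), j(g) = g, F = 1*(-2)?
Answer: 38416/9 ≈ 4268.4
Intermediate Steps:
F = -2
V(Z) = 1/Z (V(Z) = Z/(Z²) = Z/Z² = 1/Z)
H(l) = 1 + l (H(l) = (-2 + l) + 3 = 1 + l)
N(E, m) = 40/3 - 5*E (N(E, m) = 20 - 5*(E + (1 + 1/3)) = 20 - 5*(E + (1 + ⅓)) = 20 - 5*(E + 4/3) = 20 - 5*(4/3 + E) = 20 + (-20/3 - 5*E) = 40/3 - 5*E)
(N(-10, -4) + j(2))² = ((40/3 - 5*(-10)) + 2)² = ((40/3 + 50) + 2)² = (190/3 + 2)² = (196/3)² = 38416/9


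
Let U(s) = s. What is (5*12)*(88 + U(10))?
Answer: 5880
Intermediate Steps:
(5*12)*(88 + U(10)) = (5*12)*(88 + 10) = 60*98 = 5880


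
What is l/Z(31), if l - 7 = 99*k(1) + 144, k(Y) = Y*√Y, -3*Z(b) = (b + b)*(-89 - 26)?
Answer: 75/713 ≈ 0.10519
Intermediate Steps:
Z(b) = 230*b/3 (Z(b) = -(b + b)*(-89 - 26)/3 = -2*b*(-115)/3 = -(-230)*b/3 = 230*b/3)
k(Y) = Y^(3/2)
l = 250 (l = 7 + (99*1^(3/2) + 144) = 7 + (99*1 + 144) = 7 + (99 + 144) = 7 + 243 = 250)
l/Z(31) = 250/(((230/3)*31)) = 250/(7130/3) = 250*(3/7130) = 75/713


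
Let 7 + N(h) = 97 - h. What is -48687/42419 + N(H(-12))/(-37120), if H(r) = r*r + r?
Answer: -902739921/787296640 ≈ -1.1466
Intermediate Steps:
H(r) = r + r**2 (H(r) = r**2 + r = r + r**2)
N(h) = 90 - h (N(h) = -7 + (97 - h) = 90 - h)
-48687/42419 + N(H(-12))/(-37120) = -48687/42419 + (90 - (-12)*(1 - 12))/(-37120) = -48687*1/42419 + (90 - (-12)*(-11))*(-1/37120) = -48687/42419 + (90 - 1*132)*(-1/37120) = -48687/42419 + (90 - 132)*(-1/37120) = -48687/42419 - 42*(-1/37120) = -48687/42419 + 21/18560 = -902739921/787296640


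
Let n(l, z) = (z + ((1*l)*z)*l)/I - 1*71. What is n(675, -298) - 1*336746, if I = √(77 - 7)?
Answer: -336817 - 67888274*√70/35 ≈ -1.6565e+7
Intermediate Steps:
I = √70 ≈ 8.3666
n(l, z) = -71 + √70*(z + z*l²)/70 (n(l, z) = (z + ((1*l)*z)*l)/(√70) - 1*71 = (z + (l*z)*l)*(√70/70) - 71 = (z + z*l²)*(√70/70) - 71 = √70*(z + z*l²)/70 - 71 = -71 + √70*(z + z*l²)/70)
n(675, -298) - 1*336746 = √70*(-298 - 71*√70 - 298*675²)/70 - 1*336746 = √70*(-298 - 71*√70 - 298*455625)/70 - 336746 = √70*(-298 - 71*√70 - 135776250)/70 - 336746 = √70*(-135776548 - 71*√70)/70 - 336746 = -336746 + √70*(-135776548 - 71*√70)/70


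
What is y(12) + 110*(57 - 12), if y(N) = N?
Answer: 4962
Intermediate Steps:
y(12) + 110*(57 - 12) = 12 + 110*(57 - 12) = 12 + 110*45 = 12 + 4950 = 4962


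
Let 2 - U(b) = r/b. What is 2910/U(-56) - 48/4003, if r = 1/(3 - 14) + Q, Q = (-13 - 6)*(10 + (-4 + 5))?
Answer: -597972412/356267 ≈ -1678.4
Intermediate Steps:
Q = -209 (Q = -19*(10 + 1) = -19*11 = -209)
r = -2300/11 (r = 1/(3 - 14) - 209 = 1/(-11) - 209 = -1/11 - 209 = -2300/11 ≈ -209.09)
U(b) = 2 + 2300/(11*b) (U(b) = 2 - (-2300)/(11*b) = 2 + 2300/(11*b))
2910/U(-56) - 48/4003 = 2910/(2 + (2300/11)/(-56)) - 48/4003 = 2910/(2 + (2300/11)*(-1/56)) - 48*1/4003 = 2910/(2 - 575/154) - 48/4003 = 2910/(-267/154) - 48/4003 = 2910*(-154/267) - 48/4003 = -149380/89 - 48/4003 = -597972412/356267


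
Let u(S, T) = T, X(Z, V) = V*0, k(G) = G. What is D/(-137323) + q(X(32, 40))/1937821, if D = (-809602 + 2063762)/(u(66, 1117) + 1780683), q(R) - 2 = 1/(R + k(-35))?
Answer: -68178749111/16595255361071429 ≈ -4.1083e-6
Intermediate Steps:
X(Z, V) = 0
q(R) = 2 + 1/(-35 + R) (q(R) = 2 + 1/(R - 35) = 2 + 1/(-35 + R))
D = 31354/44545 (D = (-809602 + 2063762)/(1117 + 1780683) = 1254160/1781800 = 1254160*(1/1781800) = 31354/44545 ≈ 0.70387)
D/(-137323) + q(X(32, 40))/1937821 = (31354/44545)/(-137323) + ((-69 + 2*0)/(-35 + 0))/1937821 = (31354/44545)*(-1/137323) + ((-69 + 0)/(-35))*(1/1937821) = -31354/6117053035 - 1/35*(-69)*(1/1937821) = -31354/6117053035 + (69/35)*(1/1937821) = -31354/6117053035 + 69/67823735 = -68178749111/16595255361071429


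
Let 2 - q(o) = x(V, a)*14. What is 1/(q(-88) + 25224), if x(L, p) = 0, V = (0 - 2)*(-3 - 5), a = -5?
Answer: 1/25226 ≈ 3.9642e-5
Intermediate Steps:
V = 16 (V = -2*(-8) = 16)
q(o) = 2 (q(o) = 2 - 0*14 = 2 - 1*0 = 2 + 0 = 2)
1/(q(-88) + 25224) = 1/(2 + 25224) = 1/25226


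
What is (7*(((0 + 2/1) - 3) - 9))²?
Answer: 4900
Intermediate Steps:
(7*(((0 + 2/1) - 3) - 9))² = (7*(((0 + 2*1) - 3) - 9))² = (7*(((0 + 2) - 3) - 9))² = (7*((2 - 3) - 9))² = (7*(-1 - 9))² = (7*(-10))² = (-70)² = 4900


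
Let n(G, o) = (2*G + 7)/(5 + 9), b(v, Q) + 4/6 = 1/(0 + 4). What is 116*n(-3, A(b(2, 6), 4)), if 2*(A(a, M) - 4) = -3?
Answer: 58/7 ≈ 8.2857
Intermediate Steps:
b(v, Q) = -5/12 (b(v, Q) = -2/3 + 1/(0 + 4) = -2/3 + 1/4 = -5/12)
A(a, M) = 5/2 (A(a, M) = 4 + (1/2)*(-3) = 4 - 3/2 = 5/2)
n(G, o) = 1/2 + G/7 (n(G, o) = (7 + 2*G)/14 = (7 + 2*G)*(1/14) = 1/2 + G/7)
116*n(-3, A(b(2, 6), 4)) = 116*(1/2 + (1/7)*(-3)) = 116*(1/2 - 3/7) = 116*(1/14) = 58/7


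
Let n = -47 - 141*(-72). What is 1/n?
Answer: 1/10105 ≈ 9.8961e-5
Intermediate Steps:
n = 10105 (n = -47 + 10152 = 10105)
1/n = 1/10105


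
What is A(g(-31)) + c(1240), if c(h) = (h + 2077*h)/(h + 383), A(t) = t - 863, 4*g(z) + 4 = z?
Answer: 4647479/6492 ≈ 715.88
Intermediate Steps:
g(z) = -1 + z/4
A(t) = -863 + t
c(h) = 2078*h/(383 + h) (c(h) = (2078*h)/(383 + h) = 2078*h/(383 + h))
A(g(-31)) + c(1240) = (-863 + (-1 + (¼)*(-31))) + 2078*1240/(383 + 1240) = (-863 + (-1 - 31/4)) + 2078*1240/1623 = (-863 - 35/4) + 2078*1240*(1/1623) = -3487/4 + 2576720/1623 = 4647479/6492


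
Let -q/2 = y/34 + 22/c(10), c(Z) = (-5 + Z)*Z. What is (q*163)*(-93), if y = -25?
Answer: -3804909/425 ≈ -8952.7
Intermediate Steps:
c(Z) = Z*(-5 + Z)
q = 251/425 (q = -2*(-25/34 + 22/((10*(-5 + 10)))) = -2*(-25*1/34 + 22/((10*5))) = -2*(-25/34 + 22/50) = -2*(-25/34 + 22*(1/50)) = -2*(-25/34 + 11/25) = -2*(-251/850) = 251/425 ≈ 0.59059)
(q*163)*(-93) = ((251/425)*163)*(-93) = (40913/425)*(-93) = -3804909/425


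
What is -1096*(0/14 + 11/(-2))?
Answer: 6028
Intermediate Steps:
-1096*(0/14 + 11/(-2)) = -1096*(0*(1/14) + 11*(-1/2)) = -1096*(0 - 11/2) = -1096*(-11/2) = 6028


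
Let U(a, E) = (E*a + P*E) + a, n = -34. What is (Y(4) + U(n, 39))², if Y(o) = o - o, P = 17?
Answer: 485809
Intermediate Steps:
Y(o) = 0
U(a, E) = a + 17*E + E*a (U(a, E) = (E*a + 17*E) + a = (17*E + E*a) + a = a + 17*E + E*a)
(Y(4) + U(n, 39))² = (0 + (-34 + 17*39 + 39*(-34)))² = (0 + (-34 + 663 - 1326))² = (0 - 697)² = (-697)² = 485809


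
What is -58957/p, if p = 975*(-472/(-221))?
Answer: -1002269/35400 ≈ -28.313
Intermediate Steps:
p = 35400/17 (p = 975*(-472*(-1/221)) = 975*(472/221) = 35400/17 ≈ 2082.4)
-58957/p = -58957/35400/17 = -58957*17/35400 = -1002269/35400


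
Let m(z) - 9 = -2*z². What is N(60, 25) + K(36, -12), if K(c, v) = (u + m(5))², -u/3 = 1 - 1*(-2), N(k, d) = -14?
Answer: 2486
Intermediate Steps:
u = -9 (u = -3*(1 - 1*(-2)) = -3*(1 + 2) = -3*3 = -9)
m(z) = 9 - 2*z²
K(c, v) = 2500 (K(c, v) = (-9 + (9 - 2*5²))² = (-9 + (9 - 2*25))² = (-9 + (9 - 50))² = (-9 - 41)² = (-50)² = 2500)
N(60, 25) + K(36, -12) = -14 + 2500 = 2486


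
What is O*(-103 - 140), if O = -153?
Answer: 37179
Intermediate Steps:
O*(-103 - 140) = -153*(-103 - 140) = -153*(-243) = 37179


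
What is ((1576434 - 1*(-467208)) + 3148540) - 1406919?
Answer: 3785263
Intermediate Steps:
((1576434 - 1*(-467208)) + 3148540) - 1406919 = ((1576434 + 467208) + 3148540) - 1406919 = (2043642 + 3148540) - 1406919 = 5192182 - 1406919 = 3785263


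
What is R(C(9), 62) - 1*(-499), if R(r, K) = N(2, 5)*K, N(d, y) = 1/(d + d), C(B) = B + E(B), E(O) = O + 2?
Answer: 1029/2 ≈ 514.50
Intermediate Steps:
E(O) = 2 + O
C(B) = 2 + 2*B (C(B) = B + (2 + B) = 2 + 2*B)
N(d, y) = 1/(2*d)
R(r, K) = K/4 (R(r, K) = ((½)/2)*K = ((½)*(½))*K = K/4)
R(C(9), 62) - 1*(-499) = (¼)*62 - 1*(-499) = 31/2 + 499 = 1029/2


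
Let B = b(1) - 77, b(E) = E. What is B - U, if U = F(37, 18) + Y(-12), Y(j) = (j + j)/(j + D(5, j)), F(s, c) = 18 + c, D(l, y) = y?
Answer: -113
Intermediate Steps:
Y(j) = 1 (Y(j) = (j + j)/(j + j) = (2*j)/((2*j)) = (2*j)*(1/(2*j)) = 1)
B = -76 (B = 1 - 77 = -76)
U = 37 (U = (18 + 18) + 1 = 36 + 1 = 37)
B - U = -76 - 1*37 = -76 - 37 = -113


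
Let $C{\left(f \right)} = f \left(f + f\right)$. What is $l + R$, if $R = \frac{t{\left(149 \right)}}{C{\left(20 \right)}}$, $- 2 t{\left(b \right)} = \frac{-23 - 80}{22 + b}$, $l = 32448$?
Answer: $\frac{8877772903}{273600} \approx 32448.0$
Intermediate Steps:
$C{\left(f \right)} = 2 f^{2}$ ($C{\left(f \right)} = f 2 f = 2 f^{2}$)
$t{\left(b \right)} = \frac{103}{2 \left(22 + b\right)}$ ($t{\left(b \right)} = - \frac{\left(-23 - 80\right) \frac{1}{22 + b}}{2} = - \frac{\left(-103\right) \frac{1}{22 + b}}{2} = \frac{103}{2 \left(22 + b\right)}$)
$R = \frac{103}{273600}$ ($R = \frac{\frac{103}{2} \frac{1}{22 + 149}}{2 \cdot 20^{2}} = \frac{\frac{103}{2} \cdot \frac{1}{171}}{2 \cdot 400} = \frac{\frac{103}{2} \cdot \frac{1}{171}}{800} = \frac{103}{342} \cdot \frac{1}{800} = \frac{103}{273600} \approx 0.00037646$)
$l + R = 32448 + \frac{103}{273600} = \frac{8877772903}{273600}$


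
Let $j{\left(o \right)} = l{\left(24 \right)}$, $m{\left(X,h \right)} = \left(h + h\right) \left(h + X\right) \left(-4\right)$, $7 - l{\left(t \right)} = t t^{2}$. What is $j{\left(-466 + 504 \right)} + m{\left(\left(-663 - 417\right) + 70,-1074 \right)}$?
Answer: $-17919545$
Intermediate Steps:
$l{\left(t \right)} = 7 - t^{3}$ ($l{\left(t \right)} = 7 - t t^{2} = 7 - t^{3}$)
$m{\left(X,h \right)} = 2 h \left(- 4 X - 4 h\right)$ ($m{\left(X,h \right)} = 2 h \left(X + h\right) \left(-4\right) = 2 h \left(- 4 X - 4 h\right)$)
$j{\left(o \right)} = -13817$ ($j{\left(o \right)} = 7 - 24^{3} = 7 - 13824 = -13817$)
$j{\left(-466 + 504 \right)} + m{\left(\left(-663 - 417\right) + 70,-1074 \right)} = -13817 - - 8592 \left(\left(\left(-663 - 417\right) + 70\right) - 1074\right) = -13817 - - 8592 \left(\left(-1080 + 70\right) - 1074\right) = -13817 - - 8592 \left(-1010 - 1074\right) = -13817 - \left(-8592\right) \left(-2084\right) = -13817 - 17905728 = -17919545$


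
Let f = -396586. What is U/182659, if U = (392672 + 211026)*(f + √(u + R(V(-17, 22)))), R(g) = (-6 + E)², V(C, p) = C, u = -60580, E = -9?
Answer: -239418175028/182659 + 603698*I*√60355/182659 ≈ -1.3107e+6 + 811.96*I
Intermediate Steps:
R(g) = 225 (R(g) = (-6 - 9)² = (-15)² = 225)
U = -239418175028 + 603698*I*√60355 (U = (392672 + 211026)*(-396586 + √(-60580 + 225)) = 603698*(-396586 + √(-60355)) = 603698*(-396586 + I*√60355) = -239418175028 + 603698*I*√60355 ≈ -2.3942e+11 + 1.4831e+8*I)
U/182659 = (-239418175028 + 603698*I*√60355)/182659 = (-239418175028 + 603698*I*√60355)*(1/182659) = -239418175028/182659 + 603698*I*√60355/182659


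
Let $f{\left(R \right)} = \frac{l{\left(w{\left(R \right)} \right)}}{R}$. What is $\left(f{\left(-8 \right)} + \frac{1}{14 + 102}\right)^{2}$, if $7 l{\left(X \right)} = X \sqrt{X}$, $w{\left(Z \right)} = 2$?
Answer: $\frac{1731}{659344} - \frac{\sqrt{2}}{1624} \approx 0.0017545$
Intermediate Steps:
$l{\left(X \right)} = \frac{X^{\frac{3}{2}}}{7}$ ($l{\left(X \right)} = \frac{X \sqrt{X}}{7} = \frac{X^{\frac{3}{2}}}{7}$)
$f{\left(R \right)} = \frac{2 \sqrt{2}}{7 R}$ ($f{\left(R \right)} = \frac{\frac{1}{7} \cdot 2^{\frac{3}{2}}}{R} = \frac{\frac{1}{7} \cdot 2 \sqrt{2}}{R} = \frac{\frac{2}{7} \sqrt{2}}{R} = \frac{2 \sqrt{2}}{7 R}$)
$\left(f{\left(-8 \right)} + \frac{1}{14 + 102}\right)^{2} = \left(\frac{2 \sqrt{2}}{7 \left(-8\right)} + \frac{1}{14 + 102}\right)^{2} = \left(\frac{2}{7} \sqrt{2} \left(- \frac{1}{8}\right) + \frac{1}{116}\right)^{2} = \left(- \frac{\sqrt{2}}{28} + \frac{1}{116}\right)^{2} = \left(\frac{1}{116} - \frac{\sqrt{2}}{28}\right)^{2}$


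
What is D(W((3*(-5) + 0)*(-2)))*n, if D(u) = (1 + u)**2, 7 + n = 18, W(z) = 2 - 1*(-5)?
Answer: 704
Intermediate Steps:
W(z) = 7 (W(z) = 2 + 5 = 7)
n = 11 (n = -7 + 18 = 11)
D(W((3*(-5) + 0)*(-2)))*n = (1 + 7)**2*11 = 8**2*11 = 64*11 = 704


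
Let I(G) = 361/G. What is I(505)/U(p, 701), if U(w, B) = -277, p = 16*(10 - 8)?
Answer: -361/139885 ≈ -0.0025807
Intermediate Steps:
p = 32 (p = 16*2 = 32)
I(505)/U(p, 701) = (361/505)/(-277) = (361*(1/505))*(-1/277) = (361/505)*(-1/277) = -361/139885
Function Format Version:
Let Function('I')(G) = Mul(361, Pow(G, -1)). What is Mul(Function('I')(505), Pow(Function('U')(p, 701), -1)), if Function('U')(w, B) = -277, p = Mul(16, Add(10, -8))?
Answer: Rational(-361, 139885) ≈ -0.0025807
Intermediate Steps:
p = 32 (p = Mul(16, 2) = 32)
Mul(Function('I')(505), Pow(Function('U')(p, 701), -1)) = Mul(Mul(361, Pow(505, -1)), Pow(-277, -1)) = Mul(Mul(361, Rational(1, 505)), Rational(-1, 277)) = Mul(Rational(361, 505), Rational(-1, 277)) = Rational(-361, 139885)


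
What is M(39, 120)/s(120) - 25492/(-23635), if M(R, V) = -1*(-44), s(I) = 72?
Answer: 718841/425430 ≈ 1.6897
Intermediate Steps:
M(R, V) = 44
M(39, 120)/s(120) - 25492/(-23635) = 44/72 - 25492/(-23635) = 44*(1/72) - 25492*(-1/23635) = 11/18 + 25492/23635 = 718841/425430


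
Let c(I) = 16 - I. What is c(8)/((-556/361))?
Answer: -722/139 ≈ -5.1942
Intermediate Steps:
c(8)/((-556/361)) = (16 - 1*8)/((-556/361)) = (16 - 8)/((-556*1/361)) = 8/(-556/361) = 8*(-361/556) = -722/139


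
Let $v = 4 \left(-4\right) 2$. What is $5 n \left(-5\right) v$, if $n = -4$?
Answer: $-3200$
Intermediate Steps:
$v = -32$ ($v = \left(-16\right) 2 = -32$)
$5 n \left(-5\right) v = 5 \left(-4\right) \left(-5\right) \left(-32\right) = \left(-20\right) \left(-5\right) \left(-32\right) = 100 \left(-32\right) = -3200$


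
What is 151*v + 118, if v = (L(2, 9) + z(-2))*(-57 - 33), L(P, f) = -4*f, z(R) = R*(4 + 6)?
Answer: 761158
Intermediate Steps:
z(R) = 10*R (z(R) = R*10 = 10*R)
v = 5040 (v = (-4*9 + 10*(-2))*(-57 - 33) = (-36 - 20)*(-90) = -56*(-90) = 5040)
151*v + 118 = 151*5040 + 118 = 761040 + 118 = 761158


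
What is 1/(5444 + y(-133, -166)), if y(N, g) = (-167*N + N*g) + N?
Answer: 1/49600 ≈ 2.0161e-5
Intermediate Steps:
y(N, g) = -166*N + N*g
1/(5444 + y(-133, -166)) = 1/(5444 - 133*(-166 - 166)) = 1/(5444 - 133*(-332)) = 1/(5444 + 44156) = 1/49600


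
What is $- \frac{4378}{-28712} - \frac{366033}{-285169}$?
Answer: $\frac{5879004689}{4093886164} \approx 1.436$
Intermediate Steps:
$- \frac{4378}{-28712} - \frac{366033}{-285169} = \left(-4378\right) \left(- \frac{1}{28712}\right) - - \frac{366033}{285169} = \frac{2189}{14356} + \frac{366033}{285169} = \frac{5879004689}{4093886164}$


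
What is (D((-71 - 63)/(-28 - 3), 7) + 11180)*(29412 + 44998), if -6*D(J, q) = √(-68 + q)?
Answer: 831903800 - 37205*I*√61/3 ≈ 8.319e+8 - 96860.0*I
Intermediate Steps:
D(J, q) = -√(-68 + q)/6
(D((-71 - 63)/(-28 - 3), 7) + 11180)*(29412 + 44998) = (-√(-68 + 7)/6 + 11180)*(29412 + 44998) = (-I*√61/6 + 11180)*74410 = (11180 - I*√61/6)*74410 = 831903800 - 37205*I*√61/3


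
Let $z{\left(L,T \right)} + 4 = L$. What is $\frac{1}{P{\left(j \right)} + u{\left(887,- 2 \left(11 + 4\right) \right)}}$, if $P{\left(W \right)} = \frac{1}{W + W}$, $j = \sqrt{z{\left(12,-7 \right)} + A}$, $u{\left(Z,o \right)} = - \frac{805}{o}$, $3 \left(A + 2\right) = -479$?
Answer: $\frac{222663}{5974804} + \frac{9 i \sqrt{1383}}{5974804} \approx 0.037267 + 5.6018 \cdot 10^{-5} i$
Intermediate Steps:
$z{\left(L,T \right)} = -4 + L$
$A = - \frac{485}{3}$ ($A = -2 + \frac{1}{3} \left(-479\right) = -2 - \frac{479}{3} = - \frac{485}{3} \approx -161.67$)
$j = \frac{i \sqrt{1383}}{3}$ ($j = \sqrt{\left(-4 + 12\right) - \frac{485}{3}} = \sqrt{8 - \frac{485}{3}} = \sqrt{- \frac{461}{3}} = \frac{i \sqrt{1383}}{3} \approx 12.396 i$)
$P{\left(W \right)} = \frac{1}{2 W}$
$\frac{1}{P{\left(j \right)} + u{\left(887,- 2 \left(11 + 4\right) \right)}} = \frac{1}{\frac{1}{2 \frac{i \sqrt{1383}}{3}} - \frac{805}{\left(-2\right) \left(11 + 4\right)}} = \frac{1}{\frac{\left(- \frac{1}{461}\right) i \sqrt{1383}}{2} - \frac{805}{\left(-2\right) 15}} = \frac{1}{- \frac{i \sqrt{1383}}{922} - \frac{805}{-30}} = \frac{1}{- \frac{i \sqrt{1383}}{922} - - \frac{161}{6}} = \frac{1}{- \frac{i \sqrt{1383}}{922} + \frac{161}{6}} = \frac{1}{\frac{161}{6} - \frac{i \sqrt{1383}}{922}}$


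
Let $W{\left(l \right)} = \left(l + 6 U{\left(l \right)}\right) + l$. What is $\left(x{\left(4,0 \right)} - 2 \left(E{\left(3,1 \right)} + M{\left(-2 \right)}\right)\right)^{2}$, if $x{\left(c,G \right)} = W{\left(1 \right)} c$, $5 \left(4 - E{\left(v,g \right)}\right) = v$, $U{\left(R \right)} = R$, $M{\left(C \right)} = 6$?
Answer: $\frac{4356}{25} \approx 174.24$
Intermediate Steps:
$E{\left(v,g \right)} = 4 - \frac{v}{5}$
$W{\left(l \right)} = 8 l$ ($W{\left(l \right)} = \left(l + 6 l\right) + l = 7 l + l = 8 l$)
$x{\left(c,G \right)} = 8 c$ ($x{\left(c,G \right)} = 8 \cdot 1 c = 8 c$)
$\left(x{\left(4,0 \right)} - 2 \left(E{\left(3,1 \right)} + M{\left(-2 \right)}\right)\right)^{2} = \left(8 \cdot 4 - 2 \left(\left(4 - \frac{3}{5}\right) + 6\right)\right)^{2} = \left(32 - 2 \left(\left(4 - \frac{3}{5}\right) + 6\right)\right)^{2} = \left(32 - 2 \left(\frac{17}{5} + 6\right)\right)^{2} = \left(32 - \frac{94}{5}\right)^{2} = \left(\frac{66}{5}\right)^{2} = \frac{4356}{25}$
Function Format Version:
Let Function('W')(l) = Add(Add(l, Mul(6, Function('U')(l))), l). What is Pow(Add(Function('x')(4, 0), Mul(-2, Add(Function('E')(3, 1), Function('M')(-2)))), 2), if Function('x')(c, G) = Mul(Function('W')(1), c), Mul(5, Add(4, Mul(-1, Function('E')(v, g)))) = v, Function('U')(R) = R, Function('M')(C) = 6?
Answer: Rational(4356, 25) ≈ 174.24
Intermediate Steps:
Function('E')(v, g) = Add(4, Mul(Rational(-1, 5), v))
Function('W')(l) = Mul(8, l) (Function('W')(l) = Add(Add(l, Mul(6, l)), l) = Add(Mul(7, l), l) = Mul(8, l))
Function('x')(c, G) = Mul(8, c) (Function('x')(c, G) = Mul(Mul(8, 1), c) = Mul(8, c))
Pow(Add(Function('x')(4, 0), Mul(-2, Add(Function('E')(3, 1), Function('M')(-2)))), 2) = Pow(Add(Mul(8, 4), Mul(-2, Add(Add(4, Mul(Rational(-1, 5), 3)), 6))), 2) = Pow(Add(32, Mul(-2, Add(Add(4, Rational(-3, 5)), 6))), 2) = Pow(Add(32, Mul(-2, Add(Rational(17, 5), 6))), 2) = Pow(Add(32, Mul(-2, Rational(47, 5))), 2) = Pow(Add(32, Rational(-94, 5)), 2) = Pow(Rational(66, 5), 2) = Rational(4356, 25)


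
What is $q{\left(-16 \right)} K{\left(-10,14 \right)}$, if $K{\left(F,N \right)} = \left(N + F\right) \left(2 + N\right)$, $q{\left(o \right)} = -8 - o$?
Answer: $512$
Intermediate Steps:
$K{\left(F,N \right)} = \left(2 + N\right) \left(F + N\right)$ ($K{\left(F,N \right)} = \left(F + N\right) \left(2 + N\right) = \left(2 + N\right) \left(F + N\right)$)
$q{\left(-16 \right)} K{\left(-10,14 \right)} = \left(-8 - -16\right) \left(14^{2} + 2 \left(-10\right) + 2 \cdot 14 - 140\right) = \left(-8 + 16\right) \left(196 - 20 + 28 - 140\right) = 8 \cdot 64 = 512$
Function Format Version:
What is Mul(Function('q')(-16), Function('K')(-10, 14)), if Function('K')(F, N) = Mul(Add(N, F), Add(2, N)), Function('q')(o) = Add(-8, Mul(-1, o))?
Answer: 512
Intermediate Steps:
Function('K')(F, N) = Mul(Add(2, N), Add(F, N)) (Function('K')(F, N) = Mul(Add(F, N), Add(2, N)) = Mul(Add(2, N), Add(F, N)))
Mul(Function('q')(-16), Function('K')(-10, 14)) = Mul(Add(-8, Mul(-1, -16)), Add(Pow(14, 2), Mul(2, -10), Mul(2, 14), Mul(-10, 14))) = Mul(Add(-8, 16), Add(196, -20, 28, -140)) = Mul(8, 64) = 512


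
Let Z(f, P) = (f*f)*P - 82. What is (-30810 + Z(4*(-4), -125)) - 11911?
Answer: -74803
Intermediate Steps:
Z(f, P) = -82 + P*f² (Z(f, P) = f²*P - 82 = P*f² - 82 = -82 + P*f²)
(-30810 + Z(4*(-4), -125)) - 11911 = (-30810 + (-82 - 125*(4*(-4))²)) - 11911 = (-30810 + (-82 - 125*(-16)²)) - 11911 = (-30810 + (-82 - 125*256)) - 11911 = (-30810 + (-82 - 32000)) - 11911 = (-30810 - 32082) - 11911 = -62892 - 11911 = -74803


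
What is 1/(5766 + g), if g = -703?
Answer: 1/5063 ≈ 0.00019751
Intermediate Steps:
1/(5766 + g) = 1/(5766 - 703) = 1/5063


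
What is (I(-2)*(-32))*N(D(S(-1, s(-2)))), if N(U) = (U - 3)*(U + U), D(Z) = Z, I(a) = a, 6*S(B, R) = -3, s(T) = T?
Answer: 224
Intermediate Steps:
S(B, R) = -1/2 (S(B, R) = (1/6)*(-3) = -1/2)
N(U) = 2*U*(-3 + U) (N(U) = (-3 + U)*(2*U) = 2*U*(-3 + U))
(I(-2)*(-32))*N(D(S(-1, s(-2)))) = (-2*(-32))*(2*(-1/2)*(-3 - 1/2)) = 64*(2*(-1/2)*(-7/2)) = 64*(7/2) = 224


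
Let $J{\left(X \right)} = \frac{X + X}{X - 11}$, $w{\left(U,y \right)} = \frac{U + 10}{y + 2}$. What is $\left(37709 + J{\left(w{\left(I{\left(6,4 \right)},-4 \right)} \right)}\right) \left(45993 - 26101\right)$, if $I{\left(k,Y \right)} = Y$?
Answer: $\frac{6751106096}{9} \approx 7.5012 \cdot 10^{8}$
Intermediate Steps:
$w{\left(U,y \right)} = \frac{10 + U}{2 + y}$
$J{\left(X \right)} = \frac{2 X}{-11 + X}$
$\left(37709 + J{\left(w{\left(I{\left(6,4 \right)},-4 \right)} \right)}\right) \left(45993 - 26101\right) = \left(37709 + \frac{2 \frac{10 + 4}{2 - 4}}{-11 + \frac{10 + 4}{2 - 4}}\right) \left(45993 - 26101\right) = \left(37709 + \frac{2 \frac{1}{-2} \cdot 14}{-11 + \frac{1}{-2} \cdot 14}\right) 19892 = \left(37709 + \frac{2 \left(\left(- \frac{1}{2}\right) 14\right)}{-11 - 7}\right) 19892 = \left(37709 + 2 \left(-7\right) \frac{1}{-11 - 7}\right) 19892 = \left(37709 + 2 \left(-7\right) \frac{1}{-18}\right) 19892 = \left(37709 + 2 \left(-7\right) \left(- \frac{1}{18}\right)\right) 19892 = \left(37709 + \frac{7}{9}\right) 19892 = \frac{339388}{9} \cdot 19892 = \frac{6751106096}{9}$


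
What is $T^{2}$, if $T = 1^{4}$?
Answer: $1$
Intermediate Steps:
$T = 1$
$T^{2} = 1^{2} = 1$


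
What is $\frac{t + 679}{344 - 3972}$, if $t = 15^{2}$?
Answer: $- \frac{226}{907} \approx -0.24917$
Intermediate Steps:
$t = 225$
$\frac{t + 679}{344 - 3972} = \frac{225 + 679}{344 - 3972} = \frac{904}{-3628} = 904 \left(- \frac{1}{3628}\right) = - \frac{226}{907}$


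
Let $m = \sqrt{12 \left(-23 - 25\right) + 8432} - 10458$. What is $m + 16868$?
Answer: $6410 + 4 \sqrt{491} \approx 6498.6$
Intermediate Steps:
$m = -10458 + 4 \sqrt{491}$ ($m = \sqrt{12 \left(-48\right) + 8432} - 10458 = \sqrt{-576 + 8432} - 10458 = \sqrt{7856} - 10458 = 4 \sqrt{491} - 10458 = -10458 + 4 \sqrt{491} \approx -10369.0$)
$m + 16868 = \left(-10458 + 4 \sqrt{491}\right) + 16868 = 6410 + 4 \sqrt{491}$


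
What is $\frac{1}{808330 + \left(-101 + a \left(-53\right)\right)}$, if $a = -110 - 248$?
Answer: $\frac{1}{827203} \approx 1.2089 \cdot 10^{-6}$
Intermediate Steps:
$a = -358$
$\frac{1}{808330 + \left(-101 + a \left(-53\right)\right)} = \frac{1}{808330 - -18873} = \frac{1}{808330 + \left(-101 + 18974\right)} = \frac{1}{808330 + 18873} = \frac{1}{827203}$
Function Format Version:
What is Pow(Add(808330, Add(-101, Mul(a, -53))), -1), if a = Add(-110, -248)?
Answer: Rational(1, 827203) ≈ 1.2089e-6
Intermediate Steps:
a = -358
Pow(Add(808330, Add(-101, Mul(a, -53))), -1) = Pow(Add(808330, Add(-101, Mul(-358, -53))), -1) = Pow(Add(808330, Add(-101, 18974)), -1) = Pow(Add(808330, 18873), -1) = Pow(827203, -1) = Rational(1, 827203)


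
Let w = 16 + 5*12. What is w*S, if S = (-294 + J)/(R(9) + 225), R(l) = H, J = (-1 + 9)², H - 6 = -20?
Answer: -17480/211 ≈ -82.844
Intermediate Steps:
H = -14 (H = 6 - 20 = -14)
J = 64 (J = 8² = 64)
w = 76 (w = 16 + 60 = 76)
R(l) = -14
S = -230/211 (S = (-294 + 64)/(-14 + 225) = -230/211 ≈ -1.0900)
w*S = 76*(-230/211) = -17480/211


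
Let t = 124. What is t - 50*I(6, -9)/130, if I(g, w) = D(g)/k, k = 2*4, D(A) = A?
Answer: 6433/52 ≈ 123.71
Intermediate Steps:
k = 8
I(g, w) = g/8
t - 50*I(6, -9)/130 = 124 - 50*(⅛)*6/130 = 124 - 75/(2*130) = 124 - 50*3/520 = 124 - 15/52 = 6433/52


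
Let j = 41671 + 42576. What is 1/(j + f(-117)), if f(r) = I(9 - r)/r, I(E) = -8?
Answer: 117/9856907 ≈ 1.1870e-5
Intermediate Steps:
j = 84247
f(r) = -8/r
1/(j + f(-117)) = 1/(84247 - 8/(-117)) = 1/(84247 - 8*(-1/117)) = 1/(84247 + 8/117) = 1/(9856907/117) = 117/9856907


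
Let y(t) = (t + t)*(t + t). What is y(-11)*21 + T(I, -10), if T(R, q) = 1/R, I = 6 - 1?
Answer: 50821/5 ≈ 10164.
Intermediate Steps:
I = 5
y(t) = 4*t² (y(t) = (2*t)*(2*t) = 4*t²)
y(-11)*21 + T(I, -10) = (4*(-11)²)*21 + 1/5 = (4*121)*21 + ⅕ = 484*21 + ⅕ = 10164 + ⅕ = 50821/5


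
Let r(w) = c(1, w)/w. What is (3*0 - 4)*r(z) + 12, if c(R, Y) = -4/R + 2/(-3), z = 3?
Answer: 164/9 ≈ 18.222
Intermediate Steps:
c(R, Y) = -⅔ - 4/R (c(R, Y) = -4/R + 2*(-⅓) = -4/R - ⅔ = -⅔ - 4/R)
r(w) = -14/(3*w) (r(w) = (-⅔ - 4/1)/w = (-⅔ - 4*1)/w = (-⅔ - 4)/w = -14/(3*w))
(3*0 - 4)*r(z) + 12 = (3*0 - 4)*(-14/3/3) + 12 = (0 - 4)*(-14/3*⅓) + 12 = -4*(-14/9) + 12 = 56/9 + 12 = 164/9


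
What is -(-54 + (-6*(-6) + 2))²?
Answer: -256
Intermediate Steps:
-(-54 + (-6*(-6) + 2))² = -(-54 + (36 + 2))² = -(-54 + 38)² = -1*(-16)² = -1*256 = -256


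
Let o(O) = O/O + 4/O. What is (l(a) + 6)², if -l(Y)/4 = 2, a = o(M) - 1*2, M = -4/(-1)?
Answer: 4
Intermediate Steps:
M = 4 (M = -4*(-1) = 4)
o(O) = 1 + 4/O
a = 0 (a = (4 + 4)/4 - 1*2 = (¼)*8 - 2 = 2 - 2 = 0)
l(Y) = -8 (l(Y) = -4*2 = -8)
(l(a) + 6)² = (-8 + 6)² = (-2)² = 4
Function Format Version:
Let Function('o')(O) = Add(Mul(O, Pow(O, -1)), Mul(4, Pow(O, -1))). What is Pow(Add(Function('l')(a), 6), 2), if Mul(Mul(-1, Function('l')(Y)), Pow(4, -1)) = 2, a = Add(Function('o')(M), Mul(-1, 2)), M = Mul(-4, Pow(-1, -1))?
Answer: 4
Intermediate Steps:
M = 4 (M = Mul(-4, -1) = 4)
Function('o')(O) = Add(1, Mul(4, Pow(O, -1)))
a = 0 (a = Add(Mul(Pow(4, -1), Add(4, 4)), Mul(-1, 2)) = Add(Mul(Rational(1, 4), 8), -2) = Add(2, -2) = 0)
Function('l')(Y) = -8 (Function('l')(Y) = Mul(-4, 2) = -8)
Pow(Add(Function('l')(a), 6), 2) = Pow(Add(-8, 6), 2) = Pow(-2, 2) = 4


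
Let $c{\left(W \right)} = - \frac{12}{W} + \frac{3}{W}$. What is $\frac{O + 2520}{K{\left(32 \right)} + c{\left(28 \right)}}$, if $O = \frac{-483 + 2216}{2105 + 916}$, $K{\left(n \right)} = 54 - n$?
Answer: $\frac{213210284}{1833747} \approx 116.27$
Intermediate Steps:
$O = \frac{1733}{3021} \approx 0.57365$
$c{\left(W \right)} = - \frac{9}{W}$
$\frac{O + 2520}{K{\left(32 \right)} + c{\left(28 \right)}} = \frac{\frac{1733}{3021} + 2520}{\left(54 - 32\right) - \frac{9}{28}} = \frac{7614653}{3021 \left(\left(54 - 32\right) - \frac{9}{28}\right)} = \frac{7614653}{3021 \left(22 - \frac{9}{28}\right)} = \frac{7614653}{3021 \cdot \frac{607}{28}} = \frac{7614653}{3021} \cdot \frac{28}{607} = \frac{213210284}{1833747}$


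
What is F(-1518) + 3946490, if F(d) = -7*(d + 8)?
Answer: 3957060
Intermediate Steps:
F(d) = -56 - 7*d (F(d) = -7*(8 + d) = -56 - 7*d)
F(-1518) + 3946490 = (-56 - 7*(-1518)) + 3946490 = (-56 + 10626) + 3946490 = 10570 + 3946490 = 3957060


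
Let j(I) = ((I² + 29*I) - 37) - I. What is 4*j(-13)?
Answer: -928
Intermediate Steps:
j(I) = -37 + I² + 28*I (j(I) = (-37 + I² + 29*I) - I = -37 + I² + 28*I)
4*j(-13) = 4*(-37 + (-13)² + 28*(-13)) = 4*(-37 + 169 - 364) = 4*(-232) = -928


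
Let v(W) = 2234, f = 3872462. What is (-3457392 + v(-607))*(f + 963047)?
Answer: -16707447605422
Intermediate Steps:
(-3457392 + v(-607))*(f + 963047) = (-3457392 + 2234)*(3872462 + 963047) = -3455158*4835509 = -16707447605422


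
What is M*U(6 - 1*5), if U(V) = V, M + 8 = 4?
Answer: -4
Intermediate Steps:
M = -4 (M = -8 + 4 = -4)
M*U(6 - 1*5) = -4*(6 - 1*5) = -4*(6 - 5) = -4*1 = -4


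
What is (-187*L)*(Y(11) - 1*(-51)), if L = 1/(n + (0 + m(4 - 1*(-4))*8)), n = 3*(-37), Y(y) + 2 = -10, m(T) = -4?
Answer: 51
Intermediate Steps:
Y(y) = -12 (Y(y) = -2 - 10 = -12)
n = -111
L = -1/143 (L = 1/(-111 + (0 - 4*8)) = 1/(-111 + (0 - 32)) = 1/(-111 - 32) = 1/(-143) = -1/143 ≈ -0.0069930)
(-187*L)*(Y(11) - 1*(-51)) = (-187*(-1/143))*(-12 - 1*(-51)) = 17*(-12 + 51)/13 = (17/13)*39 = 51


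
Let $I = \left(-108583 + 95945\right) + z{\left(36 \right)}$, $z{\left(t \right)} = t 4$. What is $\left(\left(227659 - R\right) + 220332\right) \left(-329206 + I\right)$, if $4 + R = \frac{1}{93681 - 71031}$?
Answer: $- \frac{23115063614222}{151} \approx -1.5308 \cdot 10^{11}$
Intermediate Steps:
$z{\left(t \right)} = 4 t$
$I = -12494$ ($I = \left(-108583 + 95945\right) + 4 \cdot 36 = -12638 + 144 = -12494$)
$R = - \frac{90599}{22650}$ ($R = -4 + \frac{1}{93681 - 71031} = -4 + \frac{1}{22650} = - \frac{90599}{22650} \approx -4.0$)
$\left(\left(227659 - R\right) + 220332\right) \left(-329206 + I\right) = \left(\left(227659 - - \frac{90599}{22650}\right) + 220332\right) \left(-329206 - 12494\right) = \left(\left(227659 + \frac{90599}{22650}\right) + 220332\right) \left(-341700\right) = \left(\frac{5156566949}{22650} + 220332\right) \left(-341700\right) = \frac{10147086749}{22650} \left(-341700\right) = - \frac{23115063614222}{151}$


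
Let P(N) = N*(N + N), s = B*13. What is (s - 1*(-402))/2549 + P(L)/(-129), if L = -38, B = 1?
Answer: -7307977/328821 ≈ -22.225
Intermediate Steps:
s = 13 (s = 1*13 = 13)
P(N) = 2*N² (P(N) = N*(2*N) = 2*N²)
(s - 1*(-402))/2549 + P(L)/(-129) = (13 - 1*(-402))/2549 + (2*(-38)²)/(-129) = (13 + 402)*(1/2549) + (2*1444)*(-1/129) = 415*(1/2549) + 2888*(-1/129) = 415/2549 - 2888/129 = -7307977/328821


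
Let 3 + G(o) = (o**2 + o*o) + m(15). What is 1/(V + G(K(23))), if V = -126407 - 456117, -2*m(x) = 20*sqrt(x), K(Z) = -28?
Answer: -193653/112504452727 + 10*sqrt(15)/337513358181 ≈ -1.7212e-6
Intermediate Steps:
m(x) = -10*sqrt(x)
G(o) = -3 - 10*sqrt(15) + 2*o**2 (G(o) = -3 + ((o**2 + o*o) - 10*sqrt(15)) = -3 + ((o**2 + o**2) - 10*sqrt(15)) = -3 + (2*o**2 - 10*sqrt(15)) = -3 + (-10*sqrt(15) + 2*o**2) = -3 - 10*sqrt(15) + 2*o**2)
V = -582524
1/(V + G(K(23))) = 1/(-582524 + (-3 - 10*sqrt(15) + 2*(-28)**2)) = 1/(-582524 + (-3 - 10*sqrt(15) + 2*784)) = 1/(-582524 + (-3 - 10*sqrt(15) + 1568)) = 1/(-582524 + (1565 - 10*sqrt(15))) = 1/(-580959 - 10*sqrt(15))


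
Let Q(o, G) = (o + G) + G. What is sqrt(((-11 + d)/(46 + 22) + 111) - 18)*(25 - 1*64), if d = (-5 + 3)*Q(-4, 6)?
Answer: -39*sqrt(107049)/34 ≈ -375.30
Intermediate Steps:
Q(o, G) = o + 2*G (Q(o, G) = (G + o) + G = o + 2*G)
d = -16 (d = (-5 + 3)*(-4 + 2*6) = -2*(-4 + 12) = -2*8 = -16)
sqrt(((-11 + d)/(46 + 22) + 111) - 18)*(25 - 1*64) = sqrt(((-11 - 16)/(46 + 22) + 111) - 18)*(25 - 1*64) = sqrt((-27/68 + 111) - 18)*(25 - 64) = sqrt((-27*1/68 + 111) - 18)*(-39) = sqrt((-27/68 + 111) - 18)*(-39) = sqrt(7521/68 - 18)*(-39) = sqrt(6297/68)*(-39) = (sqrt(107049)/34)*(-39) = -39*sqrt(107049)/34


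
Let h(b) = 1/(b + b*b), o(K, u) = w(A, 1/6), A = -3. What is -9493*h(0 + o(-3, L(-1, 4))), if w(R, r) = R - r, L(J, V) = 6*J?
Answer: -341748/247 ≈ -1383.6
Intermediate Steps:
o(K, u) = -19/6 (o(K, u) = -3 - 1/6 = -3 - 1*⅙ = -3 - ⅙ = -19/6)
h(b) = 1/(b + b²)
-9493*h(0 + o(-3, L(-1, 4))) = -9493/((0 - 19/6)*(1 + (0 - 19/6))) = -9493/((-19/6)*(1 - 19/6)) = -(-56958)/(19*(-13/6)) = -(-56958)*(-6)/(19*13) = -9493*36/247 = -341748/247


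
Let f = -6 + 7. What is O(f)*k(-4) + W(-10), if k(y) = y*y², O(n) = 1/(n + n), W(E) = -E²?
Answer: -132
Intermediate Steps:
f = 1
O(n) = 1/(2*n)
k(y) = y³
O(f)*k(-4) + W(-10) = ((½)/1)*(-4)³ - 1*(-10)² = ((½)*1)*(-64) - 1*100 = (½)*(-64) - 100 = -32 - 100 = -132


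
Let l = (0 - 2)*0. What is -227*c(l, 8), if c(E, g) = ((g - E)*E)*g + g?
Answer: -1816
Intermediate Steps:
l = 0 (l = -2*0 = 0)
c(E, g) = g + E*g*(g - E) (c(E, g) = (E*(g - E))*g + g = E*g*(g - E) + g = g + E*g*(g - E))
-227*c(l, 8) = -1816*(1 - 1*0² + 0*8) = -1816*(1 - 1*0 + 0) = -1816*(1 + 0 + 0) = -1816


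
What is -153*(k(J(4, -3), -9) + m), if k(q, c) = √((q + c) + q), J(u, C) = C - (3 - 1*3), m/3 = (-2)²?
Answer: -1836 - 153*I*√15 ≈ -1836.0 - 592.57*I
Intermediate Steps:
m = 12 (m = 3*(-2)² = 3*4 = 12)
J(u, C) = C (J(u, C) = C - (3 - 3) = C - 1*0 = C + 0 = C)
k(q, c) = √(c + 2*q) (k(q, c) = √((c + q) + q) = √(c + 2*q))
-153*(k(J(4, -3), -9) + m) = -153*(√(-9 + 2*(-3)) + 12) = -153*(√(-9 - 6) + 12) = -153*(√(-15) + 12) = -153*(I*√15 + 12) = -153*(12 + I*√15) = -1836 - 153*I*√15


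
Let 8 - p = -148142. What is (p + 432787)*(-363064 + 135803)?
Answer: -132024323557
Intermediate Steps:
p = 148150 (p = 8 - 1*(-148142) = 8 + 148142 = 148150)
(p + 432787)*(-363064 + 135803) = (148150 + 432787)*(-363064 + 135803) = 580937*(-227261) = -132024323557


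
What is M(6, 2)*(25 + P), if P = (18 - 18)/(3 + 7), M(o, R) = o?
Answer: 150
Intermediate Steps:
P = 0 (P = 0/10 = 0*(⅒) = 0)
M(6, 2)*(25 + P) = 6*(25 + 0) = 6*25 = 150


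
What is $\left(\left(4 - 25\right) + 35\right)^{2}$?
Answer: $196$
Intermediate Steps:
$\left(\left(4 - 25\right) + 35\right)^{2} = \left(-21 + 35\right)^{2} = 14^{2} = 196$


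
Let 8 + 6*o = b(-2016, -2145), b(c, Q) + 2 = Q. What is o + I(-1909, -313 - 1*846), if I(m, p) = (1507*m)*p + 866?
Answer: 20005708343/6 ≈ 3.3343e+9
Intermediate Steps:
b(c, Q) = -2 + Q
o = -2155/6 (o = -4/3 + (-2 - 2145)/6 = -4/3 + (⅙)*(-2147) = -4/3 - 2147/6 = -2155/6 ≈ -359.17)
I(m, p) = 866 + 1507*m*p (I(m, p) = 1507*m*p + 866 = 866 + 1507*m*p)
o + I(-1909, -313 - 1*846) = -2155/6 + (866 + 1507*(-1909)*(-313 - 1*846)) = -2155/6 + (866 + 1507*(-1909)*(-313 - 846)) = -2155/6 + (866 + 1507*(-1909)*(-1159)) = -2155/6 + (866 + 3334284217) = -2155/6 + 3334285083 = 20005708343/6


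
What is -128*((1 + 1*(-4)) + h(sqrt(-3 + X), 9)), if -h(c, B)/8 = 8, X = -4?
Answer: 8576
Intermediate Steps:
h(c, B) = -64 (h(c, B) = -8*8 = -64)
-128*((1 + 1*(-4)) + h(sqrt(-3 + X), 9)) = -128*((1 + 1*(-4)) - 64) = -128*((1 - 4) - 64) = -128*(-3 - 64) = -128*(-67) = 8576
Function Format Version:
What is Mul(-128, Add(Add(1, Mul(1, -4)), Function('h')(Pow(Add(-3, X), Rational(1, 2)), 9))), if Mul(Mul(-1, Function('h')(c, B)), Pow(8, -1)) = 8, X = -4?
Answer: 8576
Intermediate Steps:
Function('h')(c, B) = -64 (Function('h')(c, B) = Mul(-8, 8) = -64)
Mul(-128, Add(Add(1, Mul(1, -4)), Function('h')(Pow(Add(-3, X), Rational(1, 2)), 9))) = Mul(-128, Add(Add(1, Mul(1, -4)), -64)) = Mul(-128, Add(Add(1, -4), -64)) = Mul(-128, Add(-3, -64)) = Mul(-128, -67) = 8576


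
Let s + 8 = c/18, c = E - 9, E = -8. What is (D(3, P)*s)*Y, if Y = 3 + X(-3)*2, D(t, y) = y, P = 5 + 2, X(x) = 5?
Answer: -14651/18 ≈ -813.94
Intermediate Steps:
c = -17 (c = -8 - 9 = -17)
P = 7
s = -161/18 (s = -8 - 17/18 = -161/18 ≈ -8.9444)
Y = 13 (Y = 3 + 5*2 = 3 + 10 = 13)
(D(3, P)*s)*Y = (7*(-161/18))*13 = -1127/18*13 = -14651/18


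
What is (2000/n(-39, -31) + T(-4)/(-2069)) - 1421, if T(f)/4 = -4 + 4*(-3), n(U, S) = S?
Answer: -95277535/64139 ≈ -1485.5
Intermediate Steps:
T(f) = -64 (T(f) = 4*(-4 + 4*(-3)) = 4*(-4 - 12) = 4*(-16) = -64)
(2000/n(-39, -31) + T(-4)/(-2069)) - 1421 = (2000/(-31) - 64/(-2069)) - 1421 = (2000*(-1/31) - 64*(-1/2069)) - 1421 = (-2000/31 + 64/2069) - 1421 = -4136016/64139 - 1421 = -95277535/64139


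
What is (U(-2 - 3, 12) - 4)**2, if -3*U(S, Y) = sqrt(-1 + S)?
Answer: (12 + I*sqrt(6))**2/9 ≈ 15.333 + 6.532*I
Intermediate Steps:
U(S, Y) = -sqrt(-1 + S)/3
(U(-2 - 3, 12) - 4)**2 = (-sqrt(-1 + (-2 - 3))/3 - 4)**2 = (-sqrt(-1 - 5)/3 - 4)**2 = (-I*sqrt(6)/3 - 4)**2 = (-4 - I*sqrt(6)/3)**2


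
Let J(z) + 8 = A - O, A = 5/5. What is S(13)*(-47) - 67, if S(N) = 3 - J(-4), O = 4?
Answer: -725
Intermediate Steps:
A = 1 (A = 5*(⅕) = 1)
J(z) = -11 (J(z) = -8 + (1 - 1*4) = -8 + (1 - 4) = -8 - 3 = -11)
S(N) = 14 (S(N) = 3 - 1*(-11) = 3 + 11 = 14)
S(13)*(-47) - 67 = 14*(-47) - 67 = -658 - 67 = -725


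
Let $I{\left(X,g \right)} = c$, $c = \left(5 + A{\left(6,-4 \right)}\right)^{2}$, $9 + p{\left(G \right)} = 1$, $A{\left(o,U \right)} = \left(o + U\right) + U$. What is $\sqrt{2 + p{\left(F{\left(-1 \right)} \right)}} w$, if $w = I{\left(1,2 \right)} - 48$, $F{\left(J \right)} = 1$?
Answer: $- 39 i \sqrt{6} \approx - 95.53 i$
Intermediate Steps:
$A{\left(o,U \right)} = o + 2 U$ ($A{\left(o,U \right)} = \left(U + o\right) + U = o + 2 U$)
$p{\left(G \right)} = -8$ ($p{\left(G \right)} = -9 + 1 = -8$)
$c = 9$ ($c = \left(5 + \left(6 + 2 \left(-4\right)\right)\right)^{2} = \left(5 + \left(6 - 8\right)\right)^{2} = \left(5 - 2\right)^{2} = 3^{2} = 9$)
$I{\left(X,g \right)} = 9$
$w = -39$ ($w = 9 - 48 = -39$)
$\sqrt{2 + p{\left(F{\left(-1 \right)} \right)}} w = \sqrt{2 - 8} \left(-39\right) = \sqrt{-6} \left(-39\right) = i \sqrt{6} \left(-39\right) = - 39 i \sqrt{6}$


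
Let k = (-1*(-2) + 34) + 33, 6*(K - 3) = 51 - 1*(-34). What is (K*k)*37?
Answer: 87653/2 ≈ 43827.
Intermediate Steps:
K = 103/6 (K = 3 + (51 - 1*(-34))/6 = 3 + (51 + 34)/6 = 3 + (⅙)*85 = 3 + 85/6 = 103/6 ≈ 17.167)
k = 69 (k = (2 + 34) + 33 = 36 + 33 = 69)
(K*k)*37 = ((103/6)*69)*37 = (2369/2)*37 = 87653/2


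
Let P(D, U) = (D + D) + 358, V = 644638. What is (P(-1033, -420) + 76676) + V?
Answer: 719606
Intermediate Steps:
P(D, U) = 358 + 2*D (P(D, U) = 2*D + 358 = 358 + 2*D)
(P(-1033, -420) + 76676) + V = ((358 + 2*(-1033)) + 76676) + 644638 = ((358 - 2066) + 76676) + 644638 = (-1708 + 76676) + 644638 = 74968 + 644638 = 719606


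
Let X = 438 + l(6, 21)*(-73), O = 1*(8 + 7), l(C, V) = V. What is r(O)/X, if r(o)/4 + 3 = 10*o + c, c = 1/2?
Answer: -118/219 ≈ -0.53881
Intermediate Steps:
c = ½ ≈ 0.50000
O = 15 (O = 1*15 = 15)
r(o) = -10 + 40*o (r(o) = -12 + 4*(10*o + ½) = -12 + 4*(½ + 10*o) = -12 + (2 + 40*o) = -10 + 40*o)
X = -1095 (X = 438 + 21*(-73) = 438 - 1533 = -1095)
r(O)/X = (-10 + 40*15)/(-1095) = (-10 + 600)*(-1/1095) = 590*(-1/1095) = -118/219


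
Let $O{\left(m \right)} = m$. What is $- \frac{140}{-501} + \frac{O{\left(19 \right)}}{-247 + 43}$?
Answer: $\frac{6347}{34068} \approx 0.1863$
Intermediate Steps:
$- \frac{140}{-501} + \frac{O{\left(19 \right)}}{-247 + 43} = - \frac{140}{-501} + \frac{19}{-247 + 43} = \left(-140\right) \left(- \frac{1}{501}\right) + \frac{19}{-204} = \frac{140}{501} + 19 \left(- \frac{1}{204}\right) = \frac{140}{501} - \frac{19}{204} = \frac{6347}{34068}$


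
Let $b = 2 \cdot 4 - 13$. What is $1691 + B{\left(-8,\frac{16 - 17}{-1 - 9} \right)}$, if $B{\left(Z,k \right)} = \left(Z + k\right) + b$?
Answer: $\frac{16781}{10} \approx 1678.1$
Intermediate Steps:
$b = -5$ ($b = 8 - 13 = -5$)
$B{\left(Z,k \right)} = -5 + Z + k$ ($B{\left(Z,k \right)} = \left(Z + k\right) - 5 = -5 + Z + k$)
$1691 + B{\left(-8,\frac{16 - 17}{-1 - 9} \right)} = 1691 - \left(13 - \frac{16 - 17}{-1 - 9}\right) = 1691 - \frac{129}{10} = \frac{16781}{10}$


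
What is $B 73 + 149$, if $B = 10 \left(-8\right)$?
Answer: $-5691$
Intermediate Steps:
$B = -80$
$B 73 + 149 = \left(-80\right) 73 + 149 = -5840 + 149 = -5691$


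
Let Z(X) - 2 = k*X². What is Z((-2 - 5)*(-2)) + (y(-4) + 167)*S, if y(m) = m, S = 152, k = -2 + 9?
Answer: 26150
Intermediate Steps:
k = 7
Z(X) = 2 + 7*X²
Z((-2 - 5)*(-2)) + (y(-4) + 167)*S = (2 + 7*((-2 - 5)*(-2))²) + (-4 + 167)*152 = (2 + 7*(-7*(-2))²) + 163*152 = (2 + 7*14²) + 24776 = (2 + 7*196) + 24776 = (2 + 1372) + 24776 = 1374 + 24776 = 26150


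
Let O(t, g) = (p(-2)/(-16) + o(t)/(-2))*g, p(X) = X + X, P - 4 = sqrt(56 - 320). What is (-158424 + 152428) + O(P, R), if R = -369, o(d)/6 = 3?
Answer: -11069/4 ≈ -2767.3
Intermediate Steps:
o(d) = 18 (o(d) = 6*3 = 18)
P = 4 + 2*I*sqrt(66) (P = 4 + sqrt(56 - 320) = 4 + sqrt(-264) = 4 + 2*I*sqrt(66) ≈ 4.0 + 16.248*I)
p(X) = 2*X
O(t, g) = -35*g/4 (O(t, g) = ((2*(-2))/(-16) + 18/(-2))*g = (-4*(-1/16) + 18*(-1/2))*g = (1/4 - 9)*g = -35*g/4)
(-158424 + 152428) + O(P, R) = (-158424 + 152428) - 35/4*(-369) = -5996 + 12915/4 = -11069/4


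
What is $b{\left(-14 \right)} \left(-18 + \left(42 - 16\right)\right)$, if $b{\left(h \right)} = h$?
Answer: $-112$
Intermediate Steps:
$b{\left(-14 \right)} \left(-18 + \left(42 - 16\right)\right) = - 14 \left(-18 + \left(42 - 16\right)\right) = - 14 \left(-18 + 26\right) = \left(-14\right) 8 = -112$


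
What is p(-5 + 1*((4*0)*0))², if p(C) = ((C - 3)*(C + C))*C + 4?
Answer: 156816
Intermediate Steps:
p(C) = 4 + 2*C²*(-3 + C) (p(C) = ((-3 + C)*(2*C))*C + 4 = (2*C*(-3 + C))*C + 4 = 2*C²*(-3 + C) + 4 = 4 + 2*C²*(-3 + C))
p(-5 + 1*((4*0)*0))² = (4 - 6*(-5 + 1*((4*0)*0))² + 2*(-5 + 1*((4*0)*0))³)² = (4 - 6*(-5 + 1*(0*0))² + 2*(-5 + 1*(0*0))³)² = (4 - 6*(-5 + 1*0)² + 2*(-5 + 1*0)³)² = (4 - 6*(-5 + 0)² + 2*(-5 + 0)³)² = (4 - 6*(-5)² + 2*(-5)³)² = (4 - 6*25 + 2*(-125))² = (4 - 150 - 250)² = (-396)² = 156816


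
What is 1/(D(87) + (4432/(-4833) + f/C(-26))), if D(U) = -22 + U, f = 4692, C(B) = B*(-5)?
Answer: 314145/31469563 ≈ 0.0099825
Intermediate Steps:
C(B) = -5*B
1/(D(87) + (4432/(-4833) + f/C(-26))) = 1/((-22 + 87) + (4432/(-4833) + 4692/((-5*(-26))))) = 1/(65 + (4432*(-1/4833) + 4692/130)) = 1/(65 + (-4432/4833 + 4692*(1/130))) = 1/(65 + (-4432/4833 + 2346/65)) = 1/(65 + 11050138/314145) = 1/(31469563/314145) = 314145/31469563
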